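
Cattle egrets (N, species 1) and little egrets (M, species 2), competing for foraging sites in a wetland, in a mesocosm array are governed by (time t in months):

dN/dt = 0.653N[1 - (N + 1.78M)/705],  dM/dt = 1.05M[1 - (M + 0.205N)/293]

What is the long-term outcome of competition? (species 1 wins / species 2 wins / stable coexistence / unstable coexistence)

Compare the nullcline intercepts: K1/α12 = 705/1.78 = 396 > K2 = 293; K2/α21 = 293/0.205 = 1430 > K1 = 705.
Since both inequalities hold, each species can invade when rare, so the interior equilibrium is stable.

stable coexistence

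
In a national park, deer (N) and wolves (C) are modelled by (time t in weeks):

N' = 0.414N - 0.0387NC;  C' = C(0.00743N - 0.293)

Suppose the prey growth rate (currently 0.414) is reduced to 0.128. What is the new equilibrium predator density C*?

C* ≈ 3.31

At the interior fixed point, setting dN/dt = 0 with N > 0 fixes C* = (prey growth rate)/(NC coefficient) — independent of the other coefficients.
With the change, C* = 0.128/0.0387 = 3.31; it falls from 10.7.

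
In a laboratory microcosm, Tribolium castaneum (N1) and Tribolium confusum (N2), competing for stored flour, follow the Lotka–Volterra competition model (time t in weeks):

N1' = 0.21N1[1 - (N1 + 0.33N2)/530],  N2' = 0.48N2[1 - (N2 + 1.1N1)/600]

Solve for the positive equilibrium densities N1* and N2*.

N1* ≈ 521, N2* ≈ 26.7

Setting both brackets to zero gives the nullclines N1 + 0.33N2 = 530 and 1.1N1 + N2 = 600.
Substituting N2 = 600 - 1.1N1 into the first: N1(1 - 0.33·1.1) = 530 - 0.33·600.
So N1* = 332/0.637 = 521, and then N2* = 600 - 1.1·521 = 26.7.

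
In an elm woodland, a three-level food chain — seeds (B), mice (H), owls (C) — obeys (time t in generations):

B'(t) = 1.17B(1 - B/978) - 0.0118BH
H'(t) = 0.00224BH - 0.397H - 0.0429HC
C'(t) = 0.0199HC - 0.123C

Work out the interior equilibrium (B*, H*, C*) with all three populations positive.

B* ≈ 917, H* ≈ 6.18, C* ≈ 38.6

From dC/dt = 0: 0.0199H* = 0.123, so H* = 6.18.
From dB/dt = 0: 1.17(1 - B*/978) = 0.0118·6.18, giving B* = 978·(1 - 0.0623) = 917.
From dH/dt = 0: 0.00224·917 - 0.397 = 0.0429C*, so C* = 1.66/0.0429 = 38.6.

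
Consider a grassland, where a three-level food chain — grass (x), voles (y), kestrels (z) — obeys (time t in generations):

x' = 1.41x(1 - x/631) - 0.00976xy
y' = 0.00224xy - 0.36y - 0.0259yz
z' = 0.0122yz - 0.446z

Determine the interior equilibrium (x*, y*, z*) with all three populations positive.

From dz/dt = 0: 0.0122y* = 0.446, so y* = 36.6.
From dx/dt = 0: 1.41(1 - x*/631) = 0.00976·36.6, giving x* = 631·(1 - 0.253) = 471.
From dy/dt = 0: 0.00224·471 - 0.36 = 0.0259z*, so z* = 0.696/0.0259 = 26.9.

x* ≈ 471, y* ≈ 36.6, z* ≈ 26.9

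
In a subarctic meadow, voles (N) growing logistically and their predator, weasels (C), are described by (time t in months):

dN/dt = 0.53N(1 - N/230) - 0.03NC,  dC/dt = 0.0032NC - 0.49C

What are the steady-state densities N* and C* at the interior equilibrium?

N* ≈ 153, C* ≈ 5.9

From dC/dt = 0 with C > 0: 0.0032N* = 0.49, so N* = 153.
Substitute into dN/dt = 0: 0.53(1 - 153/230) = 0.03C*.
The bracket is 0.334, giving C* = 0.177/0.03 = 5.9.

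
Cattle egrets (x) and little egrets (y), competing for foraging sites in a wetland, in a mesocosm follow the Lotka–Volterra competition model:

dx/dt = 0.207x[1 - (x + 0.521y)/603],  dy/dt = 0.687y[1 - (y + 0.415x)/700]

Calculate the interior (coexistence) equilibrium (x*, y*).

Setting both brackets to zero gives the nullclines x + 0.521y = 603 and 0.415x + y = 700.
Substituting y = 700 - 0.415x into the first: x(1 - 0.521·0.415) = 603 - 0.521·700.
So x* = 238/0.784 = 304, and then y* = 700 - 0.415·304 = 574.

x* ≈ 304, y* ≈ 574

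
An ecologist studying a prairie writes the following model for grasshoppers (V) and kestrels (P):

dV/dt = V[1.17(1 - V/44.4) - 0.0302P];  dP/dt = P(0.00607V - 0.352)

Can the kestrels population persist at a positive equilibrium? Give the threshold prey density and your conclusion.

Threshold V = 58; K < 58, so no, the predator goes extinct.

The predator equation gives dP/dt > 0 only when V > 0.352/0.00607 = 58.
Without the predator, V → K = 44.4. Since 44.4 < 58, the predator cannot invade.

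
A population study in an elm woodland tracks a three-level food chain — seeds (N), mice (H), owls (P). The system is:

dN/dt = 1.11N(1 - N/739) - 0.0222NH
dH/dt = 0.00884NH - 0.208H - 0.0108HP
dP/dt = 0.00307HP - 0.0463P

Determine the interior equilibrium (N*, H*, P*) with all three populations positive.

From dP/dt = 0: 0.00307H* = 0.0463, so H* = 15.1.
From dN/dt = 0: 1.11(1 - N*/739) = 0.0222·15.1, giving N* = 739·(1 - 0.302) = 516.
From dH/dt = 0: 0.00884·516 - 0.208 = 0.0108P*, so P* = 4.35/0.0108 = 403.

N* ≈ 516, H* ≈ 15.1, P* ≈ 403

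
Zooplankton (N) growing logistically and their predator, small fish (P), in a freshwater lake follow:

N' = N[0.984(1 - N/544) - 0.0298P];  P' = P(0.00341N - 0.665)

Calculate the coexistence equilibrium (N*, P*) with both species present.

N* ≈ 195, P* ≈ 21.2

From dP/dt = 0 with P > 0: 0.00341N* = 0.665, so N* = 195.
Substitute into dN/dt = 0: 0.984(1 - 195/544) = 0.0298P*.
The bracket is 0.642, giving P* = 0.631/0.0298 = 21.2.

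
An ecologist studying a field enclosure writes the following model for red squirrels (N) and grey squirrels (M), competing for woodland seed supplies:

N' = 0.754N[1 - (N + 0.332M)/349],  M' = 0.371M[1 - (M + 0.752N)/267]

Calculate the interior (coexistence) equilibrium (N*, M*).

N* ≈ 347, M* ≈ 6.07

Setting both brackets to zero gives the nullclines N + 0.332M = 349 and 0.752N + M = 267.
Substituting M = 267 - 0.752N into the first: N(1 - 0.332·0.752) = 349 - 0.332·267.
So N* = 260/0.75 = 347, and then M* = 267 - 0.752·347 = 6.07.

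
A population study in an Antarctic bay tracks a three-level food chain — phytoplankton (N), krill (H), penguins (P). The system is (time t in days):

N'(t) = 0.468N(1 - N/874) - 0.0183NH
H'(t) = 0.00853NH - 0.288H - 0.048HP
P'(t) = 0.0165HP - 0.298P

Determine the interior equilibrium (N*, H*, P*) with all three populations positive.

N* ≈ 257, H* ≈ 18.1, P* ≈ 39.6

From dP/dt = 0: 0.0165H* = 0.298, so H* = 18.1.
From dN/dt = 0: 0.468(1 - N*/874) = 0.0183·18.1, giving N* = 874·(1 - 0.706) = 257.
From dH/dt = 0: 0.00853·257 - 0.288 = 0.048P*, so P* = 1.9/0.048 = 39.6.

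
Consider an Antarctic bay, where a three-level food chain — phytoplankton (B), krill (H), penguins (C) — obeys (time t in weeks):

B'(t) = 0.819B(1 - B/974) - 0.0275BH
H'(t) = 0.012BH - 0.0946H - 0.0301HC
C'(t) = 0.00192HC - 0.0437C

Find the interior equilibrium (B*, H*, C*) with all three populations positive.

B* ≈ 230, H* ≈ 22.8, C* ≈ 88.4

From dC/dt = 0: 0.00192H* = 0.0437, so H* = 22.8.
From dB/dt = 0: 0.819(1 - B*/974) = 0.0275·22.8, giving B* = 974·(1 - 0.764) = 230.
From dH/dt = 0: 0.012·230 - 0.0946 = 0.0301C*, so C* = 2.66/0.0301 = 88.4.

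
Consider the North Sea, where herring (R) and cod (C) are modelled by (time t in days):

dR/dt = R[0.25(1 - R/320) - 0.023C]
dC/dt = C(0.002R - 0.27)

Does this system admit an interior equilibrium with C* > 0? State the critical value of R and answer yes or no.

The predator equation gives dC/dt > 0 only when R > 0.27/0.002 = 135.
Without the predator, R → K = 320. Since 320 > 135, the predator can invade and persist.

Threshold R = 135; K > 135, so yes, the predator persists.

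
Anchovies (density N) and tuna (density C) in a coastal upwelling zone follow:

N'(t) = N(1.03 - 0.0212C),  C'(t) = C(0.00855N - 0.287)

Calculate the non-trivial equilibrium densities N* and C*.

Set dC/dt = 0 with C > 0: 0.00855N - 0.287 = 0, so N* = 0.287/0.00855 = 33.6.
Set dN/dt = 0 with N > 0: 1.03 - 0.0212C = 0, so C* = 1.03/0.0212 = 48.6.

N* ≈ 33.6, C* ≈ 48.6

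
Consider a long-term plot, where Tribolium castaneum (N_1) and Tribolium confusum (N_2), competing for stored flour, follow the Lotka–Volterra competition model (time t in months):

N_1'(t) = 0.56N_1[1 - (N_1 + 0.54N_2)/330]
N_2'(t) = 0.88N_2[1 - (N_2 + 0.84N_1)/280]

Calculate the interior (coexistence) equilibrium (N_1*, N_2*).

N_1* ≈ 327, N_2* ≈ 5.12

Setting both brackets to zero gives the nullclines N_1 + 0.54N_2 = 330 and 0.84N_1 + N_2 = 280.
Substituting N_2 = 280 - 0.84N_1 into the first: N_1(1 - 0.54·0.84) = 330 - 0.54·280.
So N_1* = 179/0.546 = 327, and then N_2* = 280 - 0.84·327 = 5.12.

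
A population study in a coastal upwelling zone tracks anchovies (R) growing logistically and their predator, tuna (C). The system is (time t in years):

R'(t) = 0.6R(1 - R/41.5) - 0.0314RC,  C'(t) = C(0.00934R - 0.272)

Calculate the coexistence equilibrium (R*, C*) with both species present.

From dC/dt = 0 with C > 0: 0.00934R* = 0.272, so R* = 29.1.
Substitute into dR/dt = 0: 0.6(1 - 29.1/41.5) = 0.0314C*.
The bracket is 0.298, giving C* = 0.179/0.0314 = 5.7.

R* ≈ 29.1, C* ≈ 5.7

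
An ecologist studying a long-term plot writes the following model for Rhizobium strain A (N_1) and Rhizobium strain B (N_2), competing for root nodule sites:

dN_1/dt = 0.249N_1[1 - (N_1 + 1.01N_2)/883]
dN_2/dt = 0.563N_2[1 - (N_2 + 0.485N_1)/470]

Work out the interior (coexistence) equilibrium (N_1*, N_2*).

N_1* ≈ 800, N_2* ≈ 81.8

Setting both brackets to zero gives the nullclines N_1 + 1.01N_2 = 883 and 0.485N_1 + N_2 = 470.
Substituting N_2 = 470 - 0.485N_1 into the first: N_1(1 - 1.01·0.485) = 883 - 1.01·470.
So N_1* = 408/0.51 = 800, and then N_2* = 470 - 0.485·800 = 81.8.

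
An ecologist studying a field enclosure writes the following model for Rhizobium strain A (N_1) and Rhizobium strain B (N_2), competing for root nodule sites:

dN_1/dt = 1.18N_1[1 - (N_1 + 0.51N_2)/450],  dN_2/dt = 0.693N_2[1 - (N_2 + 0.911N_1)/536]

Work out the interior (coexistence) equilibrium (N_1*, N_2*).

Setting both brackets to zero gives the nullclines N_1 + 0.51N_2 = 450 and 0.911N_1 + N_2 = 536.
Substituting N_2 = 536 - 0.911N_1 into the first: N_1(1 - 0.51·0.911) = 450 - 0.51·536.
So N_1* = 177/0.535 = 330, and then N_2* = 536 - 0.911·330 = 235.

N_1* ≈ 330, N_2* ≈ 235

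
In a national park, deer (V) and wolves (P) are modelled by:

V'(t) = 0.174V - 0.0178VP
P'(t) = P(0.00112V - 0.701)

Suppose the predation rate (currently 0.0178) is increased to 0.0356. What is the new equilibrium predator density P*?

At the interior fixed point, setting dV/dt = 0 with V > 0 fixes P* = (prey growth rate)/(VP coefficient) — independent of the other coefficients.
With the change, P* = 0.174/0.0356 = 4.89; it falls from 9.78.

P* ≈ 4.89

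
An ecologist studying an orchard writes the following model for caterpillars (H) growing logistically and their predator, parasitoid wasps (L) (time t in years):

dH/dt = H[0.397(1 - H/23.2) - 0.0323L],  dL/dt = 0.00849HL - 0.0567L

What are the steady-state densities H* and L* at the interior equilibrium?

H* ≈ 6.68, L* ≈ 8.75

From dL/dt = 0 with L > 0: 0.00849H* = 0.0567, so H* = 6.68.
Substitute into dH/dt = 0: 0.397(1 - 6.68/23.2) = 0.0323L*.
The bracket is 0.712, giving L* = 0.283/0.0323 = 8.75.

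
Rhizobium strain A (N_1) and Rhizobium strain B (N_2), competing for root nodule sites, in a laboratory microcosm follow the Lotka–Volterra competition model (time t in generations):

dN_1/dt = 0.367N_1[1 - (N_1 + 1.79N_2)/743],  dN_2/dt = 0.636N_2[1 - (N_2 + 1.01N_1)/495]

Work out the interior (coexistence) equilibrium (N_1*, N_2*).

N_1* ≈ 177, N_2* ≈ 316

Setting both brackets to zero gives the nullclines N_1 + 1.79N_2 = 743 and 1.01N_1 + N_2 = 495.
Substituting N_2 = 495 - 1.01N_1 into the first: N_1(1 - 1.79·1.01) = 743 - 1.79·495.
So N_1* = -143/-0.808 = 177, and then N_2* = 495 - 1.01·177 = 316.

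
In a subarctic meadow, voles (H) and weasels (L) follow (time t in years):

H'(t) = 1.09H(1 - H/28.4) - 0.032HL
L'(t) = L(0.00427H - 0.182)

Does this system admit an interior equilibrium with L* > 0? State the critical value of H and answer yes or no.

Threshold H = 42.6; K < 42.6, so no, the predator goes extinct.

The predator equation gives dL/dt > 0 only when H > 0.182/0.00427 = 42.6.
Without the predator, H → K = 28.4. Since 28.4 < 42.6, the predator cannot invade.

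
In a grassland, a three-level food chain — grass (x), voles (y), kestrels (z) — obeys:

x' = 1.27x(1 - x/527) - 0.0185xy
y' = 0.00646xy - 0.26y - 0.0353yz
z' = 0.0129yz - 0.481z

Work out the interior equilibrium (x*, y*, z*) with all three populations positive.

x* ≈ 241, y* ≈ 37.3, z* ≈ 36.7

From dz/dt = 0: 0.0129y* = 0.481, so y* = 37.3.
From dx/dt = 0: 1.27(1 - x*/527) = 0.0185·37.3, giving x* = 527·(1 - 0.543) = 241.
From dy/dt = 0: 0.00646·241 - 0.26 = 0.0353z*, so z* = 1.3/0.0353 = 36.7.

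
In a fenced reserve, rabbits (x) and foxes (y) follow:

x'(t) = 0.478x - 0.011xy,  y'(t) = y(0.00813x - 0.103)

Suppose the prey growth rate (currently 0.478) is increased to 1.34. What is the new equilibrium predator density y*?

At the interior fixed point, setting dx/dt = 0 with x > 0 fixes y* = (prey growth rate)/(xy coefficient) — independent of the other coefficients.
With the change, y* = 1.34/0.011 = 122; it rises from 43.5.

y* ≈ 122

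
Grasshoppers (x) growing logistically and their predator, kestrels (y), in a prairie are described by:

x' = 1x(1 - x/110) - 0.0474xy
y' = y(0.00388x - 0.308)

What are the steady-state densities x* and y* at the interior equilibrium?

From dy/dt = 0 with y > 0: 0.00388x* = 0.308, so x* = 79.4.
Substitute into dx/dt = 0: 1(1 - 79.4/110) = 0.0474y*.
The bracket is 0.278, giving y* = 0.278/0.0474 = 5.87.

x* ≈ 79.4, y* ≈ 5.87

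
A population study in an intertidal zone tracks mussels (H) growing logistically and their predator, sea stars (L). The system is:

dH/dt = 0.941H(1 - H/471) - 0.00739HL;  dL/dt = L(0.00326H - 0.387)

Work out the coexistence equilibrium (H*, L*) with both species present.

H* ≈ 119, L* ≈ 95.2

From dL/dt = 0 with L > 0: 0.00326H* = 0.387, so H* = 119.
Substitute into dH/dt = 0: 0.941(1 - 119/471) = 0.00739L*.
The bracket is 0.748, giving L* = 0.704/0.00739 = 95.2.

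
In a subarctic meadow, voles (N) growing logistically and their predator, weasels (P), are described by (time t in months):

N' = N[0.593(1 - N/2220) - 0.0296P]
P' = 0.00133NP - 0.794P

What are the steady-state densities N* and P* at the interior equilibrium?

From dP/dt = 0 with P > 0: 0.00133N* = 0.794, so N* = 597.
Substitute into dN/dt = 0: 0.593(1 - 597/2220) = 0.0296P*.
The bracket is 0.731, giving P* = 0.434/0.0296 = 14.6.

N* ≈ 597, P* ≈ 14.6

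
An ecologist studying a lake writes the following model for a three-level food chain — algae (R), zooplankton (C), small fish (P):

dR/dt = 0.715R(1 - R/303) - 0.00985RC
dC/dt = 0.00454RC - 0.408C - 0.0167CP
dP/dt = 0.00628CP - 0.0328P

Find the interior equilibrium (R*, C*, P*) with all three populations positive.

From dP/dt = 0: 0.00628C* = 0.0328, so C* = 5.22.
From dR/dt = 0: 0.715(1 - R*/303) = 0.00985·5.22, giving R* = 303·(1 - 0.072) = 281.
From dC/dt = 0: 0.00454·281 - 0.408 = 0.0167P*, so P* = 0.869/0.0167 = 52.

R* ≈ 281, C* ≈ 5.22, P* ≈ 52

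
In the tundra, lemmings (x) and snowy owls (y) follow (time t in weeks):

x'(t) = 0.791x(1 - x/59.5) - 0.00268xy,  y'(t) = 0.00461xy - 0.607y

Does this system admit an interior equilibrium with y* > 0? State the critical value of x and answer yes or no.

The predator equation gives dy/dt > 0 only when x > 0.607/0.00461 = 132.
Without the predator, x → K = 59.5. Since 59.5 < 132, the predator cannot invade.

Threshold x = 132; K < 132, so no, the predator goes extinct.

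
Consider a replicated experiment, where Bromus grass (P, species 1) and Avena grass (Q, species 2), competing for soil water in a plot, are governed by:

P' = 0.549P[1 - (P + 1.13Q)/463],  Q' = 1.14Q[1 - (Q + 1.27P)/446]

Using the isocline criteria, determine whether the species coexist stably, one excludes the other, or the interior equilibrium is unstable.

unstable coexistence (outcome depends on initial conditions)

Compare the nullcline intercepts: K1/α12 = 463/1.13 = 410 < K2 = 446; K2/α21 = 446/1.27 = 351 < K1 = 463.
Since both are reversed, neither can invade when rare; the interior point is a saddle.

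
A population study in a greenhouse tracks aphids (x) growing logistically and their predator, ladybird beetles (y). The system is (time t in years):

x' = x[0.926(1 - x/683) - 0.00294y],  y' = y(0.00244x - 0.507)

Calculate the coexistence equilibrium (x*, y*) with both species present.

From dy/dt = 0 with y > 0: 0.00244x* = 0.507, so x* = 208.
Substitute into dx/dt = 0: 0.926(1 - 208/683) = 0.00294y*.
The bracket is 0.696, giving y* = 0.644/0.00294 = 219.

x* ≈ 208, y* ≈ 219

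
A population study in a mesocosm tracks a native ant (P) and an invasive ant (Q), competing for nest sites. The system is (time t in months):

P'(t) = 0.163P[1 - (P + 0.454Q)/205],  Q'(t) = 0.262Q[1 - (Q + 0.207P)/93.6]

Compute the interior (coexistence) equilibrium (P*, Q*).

P* ≈ 179, Q* ≈ 56.5

Setting both brackets to zero gives the nullclines P + 0.454Q = 205 and 0.207P + Q = 93.6.
Substituting Q = 93.6 - 0.207P into the first: P(1 - 0.454·0.207) = 205 - 0.454·93.6.
So P* = 163/0.906 = 179, and then Q* = 93.6 - 0.207·179 = 56.5.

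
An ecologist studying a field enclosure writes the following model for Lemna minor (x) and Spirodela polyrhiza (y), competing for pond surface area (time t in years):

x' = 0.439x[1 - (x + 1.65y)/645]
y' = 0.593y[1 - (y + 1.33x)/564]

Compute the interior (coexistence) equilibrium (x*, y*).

Setting both brackets to zero gives the nullclines x + 1.65y = 645 and 1.33x + y = 564.
Substituting y = 564 - 1.33x into the first: x(1 - 1.65·1.33) = 645 - 1.65·564.
So x* = -286/-1.19 = 239, and then y* = 564 - 1.33·239 = 246.

x* ≈ 239, y* ≈ 246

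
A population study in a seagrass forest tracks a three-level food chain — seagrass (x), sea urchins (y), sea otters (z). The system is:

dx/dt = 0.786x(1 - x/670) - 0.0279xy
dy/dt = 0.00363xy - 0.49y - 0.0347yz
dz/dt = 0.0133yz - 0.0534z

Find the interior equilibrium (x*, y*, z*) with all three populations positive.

From dz/dt = 0: 0.0133y* = 0.0534, so y* = 4.02.
From dx/dt = 0: 0.786(1 - x*/670) = 0.0279·4.02, giving x* = 670·(1 - 0.143) = 575.
From dy/dt = 0: 0.00363·575 - 0.49 = 0.0347z*, so z* = 1.6/0.0347 = 46.

x* ≈ 575, y* ≈ 4.02, z* ≈ 46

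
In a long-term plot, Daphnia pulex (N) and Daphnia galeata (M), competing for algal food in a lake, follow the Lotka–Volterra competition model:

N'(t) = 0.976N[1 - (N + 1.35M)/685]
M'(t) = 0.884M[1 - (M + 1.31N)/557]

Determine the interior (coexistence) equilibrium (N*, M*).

Setting both brackets to zero gives the nullclines N + 1.35M = 685 and 1.31N + M = 557.
Substituting M = 557 - 1.31N into the first: N(1 - 1.35·1.31) = 685 - 1.35·557.
So N* = -67/-0.769 = 87.1, and then M* = 557 - 1.31·87.1 = 443.

N* ≈ 87.1, M* ≈ 443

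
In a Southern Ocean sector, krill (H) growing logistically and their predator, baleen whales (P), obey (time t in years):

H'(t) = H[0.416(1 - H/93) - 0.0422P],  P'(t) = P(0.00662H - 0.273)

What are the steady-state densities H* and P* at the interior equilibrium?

From dP/dt = 0 with P > 0: 0.00662H* = 0.273, so H* = 41.2.
Substitute into dH/dt = 0: 0.416(1 - 41.2/93) = 0.0422P*.
The bracket is 0.557, giving P* = 0.232/0.0422 = 5.49.

H* ≈ 41.2, P* ≈ 5.49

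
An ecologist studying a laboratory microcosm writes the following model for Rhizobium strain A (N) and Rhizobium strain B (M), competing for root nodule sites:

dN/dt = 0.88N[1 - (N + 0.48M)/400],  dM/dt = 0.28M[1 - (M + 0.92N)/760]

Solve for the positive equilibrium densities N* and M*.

N* ≈ 63, M* ≈ 702

Setting both brackets to zero gives the nullclines N + 0.48M = 400 and 0.92N + M = 760.
Substituting M = 760 - 0.92N into the first: N(1 - 0.48·0.92) = 400 - 0.48·760.
So N* = 35.2/0.558 = 63, and then M* = 760 - 0.92·63 = 702.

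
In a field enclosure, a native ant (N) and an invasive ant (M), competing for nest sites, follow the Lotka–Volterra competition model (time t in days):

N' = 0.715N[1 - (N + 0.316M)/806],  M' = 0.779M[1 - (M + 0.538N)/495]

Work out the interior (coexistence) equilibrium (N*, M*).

Setting both brackets to zero gives the nullclines N + 0.316M = 806 and 0.538N + M = 495.
Substituting M = 495 - 0.538N into the first: N(1 - 0.316·0.538) = 806 - 0.316·495.
So N* = 650/0.83 = 783, and then M* = 495 - 0.538·783 = 73.9.

N* ≈ 783, M* ≈ 73.9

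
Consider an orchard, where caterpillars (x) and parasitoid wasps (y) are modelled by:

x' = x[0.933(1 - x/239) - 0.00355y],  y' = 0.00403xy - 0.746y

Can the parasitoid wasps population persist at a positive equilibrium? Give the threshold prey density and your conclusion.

Threshold x = 185; K > 185, so yes, the predator persists.

The predator equation gives dy/dt > 0 only when x > 0.746/0.00403 = 185.
Without the predator, x → K = 239. Since 239 > 185, the predator can invade and persist.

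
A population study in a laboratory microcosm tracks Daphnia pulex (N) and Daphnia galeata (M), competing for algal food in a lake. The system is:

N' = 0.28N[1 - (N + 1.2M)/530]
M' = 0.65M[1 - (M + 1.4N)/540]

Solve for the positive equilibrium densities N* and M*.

N* ≈ 174, M* ≈ 297

Setting both brackets to zero gives the nullclines N + 1.2M = 530 and 1.4N + M = 540.
Substituting M = 540 - 1.4N into the first: N(1 - 1.2·1.4) = 530 - 1.2·540.
So N* = -118/-0.68 = 174, and then M* = 540 - 1.4·174 = 297.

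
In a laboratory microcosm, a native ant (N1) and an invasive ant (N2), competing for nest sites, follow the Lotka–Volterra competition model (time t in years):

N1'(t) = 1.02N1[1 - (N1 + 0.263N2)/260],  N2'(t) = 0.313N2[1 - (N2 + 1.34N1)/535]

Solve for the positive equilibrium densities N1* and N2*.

N1* ≈ 184, N2* ≈ 288

Setting both brackets to zero gives the nullclines N1 + 0.263N2 = 260 and 1.34N1 + N2 = 535.
Substituting N2 = 535 - 1.34N1 into the first: N1(1 - 0.263·1.34) = 260 - 0.263·535.
So N1* = 119/0.648 = 184, and then N2* = 535 - 1.34·184 = 288.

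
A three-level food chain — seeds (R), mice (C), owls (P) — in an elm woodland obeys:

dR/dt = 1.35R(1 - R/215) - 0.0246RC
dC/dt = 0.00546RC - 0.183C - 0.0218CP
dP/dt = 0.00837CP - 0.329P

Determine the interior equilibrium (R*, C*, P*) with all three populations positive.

From dP/dt = 0: 0.00837C* = 0.329, so C* = 39.3.
From dR/dt = 0: 1.35(1 - R*/215) = 0.0246·39.3, giving R* = 215·(1 - 0.716) = 61.
From dC/dt = 0: 0.00546·61 - 0.183 = 0.0218P*, so P* = 0.15/0.0218 = 6.88.

R* ≈ 61, C* ≈ 39.3, P* ≈ 6.88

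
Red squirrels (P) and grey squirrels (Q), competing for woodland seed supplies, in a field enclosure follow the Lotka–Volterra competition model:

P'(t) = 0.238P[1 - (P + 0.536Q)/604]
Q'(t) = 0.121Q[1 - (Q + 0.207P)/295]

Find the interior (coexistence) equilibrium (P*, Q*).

P* ≈ 502, Q* ≈ 191

Setting both brackets to zero gives the nullclines P + 0.536Q = 604 and 0.207P + Q = 295.
Substituting Q = 295 - 0.207P into the first: P(1 - 0.536·0.207) = 604 - 0.536·295.
So P* = 446/0.889 = 502, and then Q* = 295 - 0.207·502 = 191.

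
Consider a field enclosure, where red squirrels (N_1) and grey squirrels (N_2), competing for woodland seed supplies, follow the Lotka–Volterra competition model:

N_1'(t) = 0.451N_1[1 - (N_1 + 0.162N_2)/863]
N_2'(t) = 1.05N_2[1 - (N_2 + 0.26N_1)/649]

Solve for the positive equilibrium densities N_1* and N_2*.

N_1* ≈ 791, N_2* ≈ 443

Setting both brackets to zero gives the nullclines N_1 + 0.162N_2 = 863 and 0.26N_1 + N_2 = 649.
Substituting N_2 = 649 - 0.26N_1 into the first: N_1(1 - 0.162·0.26) = 863 - 0.162·649.
So N_1* = 758/0.958 = 791, and then N_2* = 649 - 0.26·791 = 443.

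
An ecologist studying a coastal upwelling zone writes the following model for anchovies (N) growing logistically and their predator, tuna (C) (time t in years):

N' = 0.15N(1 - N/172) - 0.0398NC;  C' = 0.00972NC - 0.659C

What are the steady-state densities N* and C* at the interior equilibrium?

N* ≈ 67.8, C* ≈ 2.28

From dC/dt = 0 with C > 0: 0.00972N* = 0.659, so N* = 67.8.
Substitute into dN/dt = 0: 0.15(1 - 67.8/172) = 0.0398C*.
The bracket is 0.606, giving C* = 0.0909/0.0398 = 2.28.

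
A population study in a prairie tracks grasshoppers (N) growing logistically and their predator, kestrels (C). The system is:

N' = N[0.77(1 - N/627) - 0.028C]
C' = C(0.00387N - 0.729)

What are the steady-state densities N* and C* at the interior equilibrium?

N* ≈ 188, C* ≈ 19.2

From dC/dt = 0 with C > 0: 0.00387N* = 0.729, so N* = 188.
Substitute into dN/dt = 0: 0.77(1 - 188/627) = 0.028C*.
The bracket is 0.7, giving C* = 0.539/0.028 = 19.2.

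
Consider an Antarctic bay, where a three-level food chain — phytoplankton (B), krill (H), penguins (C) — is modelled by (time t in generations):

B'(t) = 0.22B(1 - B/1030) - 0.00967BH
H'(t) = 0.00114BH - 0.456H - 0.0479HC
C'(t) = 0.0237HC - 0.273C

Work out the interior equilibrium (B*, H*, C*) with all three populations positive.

From dC/dt = 0: 0.0237H* = 0.273, so H* = 11.5.
From dB/dt = 0: 0.22(1 - B*/1030) = 0.00967·11.5, giving B* = 1030·(1 - 0.506) = 508.
From dH/dt = 0: 0.00114·508 - 0.456 = 0.0479C*, so C* = 0.124/0.0479 = 2.58.

B* ≈ 508, H* ≈ 11.5, C* ≈ 2.58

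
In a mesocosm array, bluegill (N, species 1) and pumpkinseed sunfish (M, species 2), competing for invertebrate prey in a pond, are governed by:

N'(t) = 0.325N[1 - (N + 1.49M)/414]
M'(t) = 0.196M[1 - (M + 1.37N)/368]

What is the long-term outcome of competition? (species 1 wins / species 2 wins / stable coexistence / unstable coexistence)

Compare the nullcline intercepts: K1/α12 = 414/1.49 = 278 < K2 = 368; K2/α21 = 368/1.37 = 269 < K1 = 414.
Since both are reversed, neither can invade when rare; the interior point is a saddle.

unstable coexistence (outcome depends on initial conditions)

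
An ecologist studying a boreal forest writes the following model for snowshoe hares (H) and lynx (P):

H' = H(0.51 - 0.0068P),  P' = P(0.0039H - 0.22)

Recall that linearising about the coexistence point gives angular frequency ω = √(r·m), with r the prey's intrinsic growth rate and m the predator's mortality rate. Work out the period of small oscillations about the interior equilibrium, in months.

Here r = 0.51 and m = 0.22, so r·m = 0.112.
ω = √0.112 = 0.335 per month, hence T = 2π/ω ≈ 18.8 months.

T ≈ 18.8 months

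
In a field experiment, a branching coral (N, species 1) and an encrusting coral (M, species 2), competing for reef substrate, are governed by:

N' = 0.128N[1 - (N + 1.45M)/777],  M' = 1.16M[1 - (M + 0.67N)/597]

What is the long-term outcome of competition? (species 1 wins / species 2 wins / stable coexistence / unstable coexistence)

Compare the nullcline intercepts: K1/α12 = 777/1.45 = 536 < K2 = 597; K2/α21 = 597/0.67 = 891 > K1 = 777.
Since the inequalities point opposite ways, species 2 can invade but species 1 cannot.

species 2 excludes species 1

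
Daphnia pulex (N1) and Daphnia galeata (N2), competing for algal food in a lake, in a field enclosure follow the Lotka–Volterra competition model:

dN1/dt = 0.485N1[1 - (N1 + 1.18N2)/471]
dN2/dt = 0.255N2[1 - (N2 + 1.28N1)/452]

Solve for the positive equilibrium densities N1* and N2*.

Setting both brackets to zero gives the nullclines N1 + 1.18N2 = 471 and 1.28N1 + N2 = 452.
Substituting N2 = 452 - 1.28N1 into the first: N1(1 - 1.18·1.28) = 471 - 1.18·452.
So N1* = -62.4/-0.51 = 122, and then N2* = 452 - 1.28·122 = 296.

N1* ≈ 122, N2* ≈ 296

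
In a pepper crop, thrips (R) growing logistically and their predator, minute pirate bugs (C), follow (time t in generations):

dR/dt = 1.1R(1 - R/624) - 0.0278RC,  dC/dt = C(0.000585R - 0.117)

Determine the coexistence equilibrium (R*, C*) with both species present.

From dC/dt = 0 with C > 0: 0.000585R* = 0.117, so R* = 200.
Substitute into dR/dt = 0: 1.1(1 - 200/624) = 0.0278C*.
The bracket is 0.679, giving C* = 0.747/0.0278 = 26.9.

R* ≈ 200, C* ≈ 26.9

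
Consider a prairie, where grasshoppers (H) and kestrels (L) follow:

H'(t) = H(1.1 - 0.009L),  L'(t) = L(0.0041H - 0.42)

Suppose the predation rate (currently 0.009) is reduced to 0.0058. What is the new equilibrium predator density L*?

L* ≈ 190

At the interior fixed point, setting dH/dt = 0 with H > 0 fixes L* = (prey growth rate)/(HL coefficient) — independent of the other coefficients.
With the change, L* = 1.1/0.0058 = 190; it rises from 122.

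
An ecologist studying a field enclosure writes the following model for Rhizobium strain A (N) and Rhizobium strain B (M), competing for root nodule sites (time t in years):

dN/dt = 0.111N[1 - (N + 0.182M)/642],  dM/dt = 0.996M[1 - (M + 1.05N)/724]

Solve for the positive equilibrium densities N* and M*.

Setting both brackets to zero gives the nullclines N + 0.182M = 642 and 1.05N + M = 724.
Substituting M = 724 - 1.05N into the first: N(1 - 0.182·1.05) = 642 - 0.182·724.
So N* = 510/0.809 = 631, and then M* = 724 - 1.05·631 = 61.7.

N* ≈ 631, M* ≈ 61.7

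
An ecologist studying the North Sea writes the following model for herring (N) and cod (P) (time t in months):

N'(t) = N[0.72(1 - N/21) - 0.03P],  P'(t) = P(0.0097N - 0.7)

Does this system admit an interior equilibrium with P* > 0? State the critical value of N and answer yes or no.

Threshold N = 72.2; K < 72.2, so no, the predator goes extinct.

The predator equation gives dP/dt > 0 only when N > 0.7/0.0097 = 72.2.
Without the predator, N → K = 21. Since 21 < 72.2, the predator cannot invade.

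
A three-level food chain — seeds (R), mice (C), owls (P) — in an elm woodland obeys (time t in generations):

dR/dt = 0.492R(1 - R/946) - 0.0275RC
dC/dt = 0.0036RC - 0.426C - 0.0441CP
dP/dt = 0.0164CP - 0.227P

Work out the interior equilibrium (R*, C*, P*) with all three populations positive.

R* ≈ 214, C* ≈ 13.8, P* ≈ 7.82

From dP/dt = 0: 0.0164C* = 0.227, so C* = 13.8.
From dR/dt = 0: 0.492(1 - R*/946) = 0.0275·13.8, giving R* = 946·(1 - 0.774) = 214.
From dC/dt = 0: 0.0036·214 - 0.426 = 0.0441P*, so P* = 0.345/0.0441 = 7.82.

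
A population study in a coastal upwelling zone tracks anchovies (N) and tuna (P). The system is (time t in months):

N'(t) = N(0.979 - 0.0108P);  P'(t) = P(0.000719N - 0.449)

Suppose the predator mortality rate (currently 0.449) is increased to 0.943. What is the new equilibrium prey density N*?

At the interior fixed point, setting dP/dt = 0 with P > 0 fixes N* = (predator death rate)/(NP coefficient) — independent of the other coefficients.
With the change, N* = 0.943/0.000719 = 1310; it rises from 624.

N* ≈ 1310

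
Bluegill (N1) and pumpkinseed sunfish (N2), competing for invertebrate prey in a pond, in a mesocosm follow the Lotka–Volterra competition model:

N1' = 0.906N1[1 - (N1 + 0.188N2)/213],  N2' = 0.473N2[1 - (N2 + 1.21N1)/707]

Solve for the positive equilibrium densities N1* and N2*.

N1* ≈ 104, N2* ≈ 582

Setting both brackets to zero gives the nullclines N1 + 0.188N2 = 213 and 1.21N1 + N2 = 707.
Substituting N2 = 707 - 1.21N1 into the first: N1(1 - 0.188·1.21) = 213 - 0.188·707.
So N1* = 80.1/0.773 = 104, and then N2* = 707 - 1.21·104 = 582.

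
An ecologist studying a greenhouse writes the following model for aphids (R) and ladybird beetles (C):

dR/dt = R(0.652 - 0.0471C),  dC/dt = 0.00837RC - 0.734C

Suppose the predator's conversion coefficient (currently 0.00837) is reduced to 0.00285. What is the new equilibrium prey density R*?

At the interior fixed point, setting dC/dt = 0 with C > 0 fixes R* = (predator death rate)/(RC coefficient) — independent of the other coefficients.
With the change, R* = 0.734/0.00285 = 258; it rises from 87.7.

R* ≈ 258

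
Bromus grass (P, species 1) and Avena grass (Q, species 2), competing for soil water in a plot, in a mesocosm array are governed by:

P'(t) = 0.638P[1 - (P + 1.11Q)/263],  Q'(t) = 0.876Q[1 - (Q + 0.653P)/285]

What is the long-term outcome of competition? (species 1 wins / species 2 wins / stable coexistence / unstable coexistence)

Compare the nullcline intercepts: K1/α12 = 263/1.11 = 237 < K2 = 285; K2/α21 = 285/0.653 = 436 > K1 = 263.
Since the inequalities point opposite ways, species 2 can invade but species 1 cannot.

species 2 excludes species 1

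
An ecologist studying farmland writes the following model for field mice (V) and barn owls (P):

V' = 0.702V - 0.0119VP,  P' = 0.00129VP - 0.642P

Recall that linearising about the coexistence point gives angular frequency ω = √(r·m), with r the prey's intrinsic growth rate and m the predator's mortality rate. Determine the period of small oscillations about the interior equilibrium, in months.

T ≈ 9.36 months

Here r = 0.702 and m = 0.642, so r·m = 0.451.
ω = √0.451 = 0.671 per month, hence T = 2π/ω ≈ 9.36 months.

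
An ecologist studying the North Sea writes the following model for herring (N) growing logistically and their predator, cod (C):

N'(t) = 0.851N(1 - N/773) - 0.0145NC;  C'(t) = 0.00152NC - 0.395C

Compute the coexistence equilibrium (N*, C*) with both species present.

From dC/dt = 0 with C > 0: 0.00152N* = 0.395, so N* = 260.
Substitute into dN/dt = 0: 0.851(1 - 260/773) = 0.0145C*.
The bracket is 0.664, giving C* = 0.565/0.0145 = 39.

N* ≈ 260, C* ≈ 39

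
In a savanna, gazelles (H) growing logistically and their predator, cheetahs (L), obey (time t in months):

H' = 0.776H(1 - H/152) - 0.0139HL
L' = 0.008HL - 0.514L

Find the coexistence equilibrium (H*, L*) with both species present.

H* ≈ 64.2, L* ≈ 32.2

From dL/dt = 0 with L > 0: 0.008H* = 0.514, so H* = 64.2.
Substitute into dH/dt = 0: 0.776(1 - 64.2/152) = 0.0139L*.
The bracket is 0.577, giving L* = 0.448/0.0139 = 32.2.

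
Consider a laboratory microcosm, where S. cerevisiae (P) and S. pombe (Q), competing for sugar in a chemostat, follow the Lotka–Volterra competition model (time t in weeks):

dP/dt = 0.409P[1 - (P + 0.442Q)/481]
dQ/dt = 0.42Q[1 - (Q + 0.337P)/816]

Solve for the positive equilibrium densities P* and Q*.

P* ≈ 141, Q* ≈ 768

Setting both brackets to zero gives the nullclines P + 0.442Q = 481 and 0.337P + Q = 816.
Substituting Q = 816 - 0.337P into the first: P(1 - 0.442·0.337) = 481 - 0.442·816.
So P* = 120/0.851 = 141, and then Q* = 816 - 0.337·141 = 768.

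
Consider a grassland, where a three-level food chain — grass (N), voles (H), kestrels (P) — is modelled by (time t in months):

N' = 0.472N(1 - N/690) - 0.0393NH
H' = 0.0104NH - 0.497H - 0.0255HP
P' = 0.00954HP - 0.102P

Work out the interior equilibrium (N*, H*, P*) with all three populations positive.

From dP/dt = 0: 0.00954H* = 0.102, so H* = 10.7.
From dN/dt = 0: 0.472(1 - N*/690) = 0.0393·10.7, giving N* = 690·(1 - 0.89) = 75.7.
From dH/dt = 0: 0.0104·75.7 - 0.497 = 0.0255P*, so P* = 0.291/0.0255 = 11.4.

N* ≈ 75.7, H* ≈ 10.7, P* ≈ 11.4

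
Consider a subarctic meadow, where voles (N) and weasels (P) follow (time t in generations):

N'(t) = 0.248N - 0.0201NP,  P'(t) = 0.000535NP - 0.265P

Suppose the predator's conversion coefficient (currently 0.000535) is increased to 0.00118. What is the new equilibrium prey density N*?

N* ≈ 225

At the interior fixed point, setting dP/dt = 0 with P > 0 fixes N* = (predator death rate)/(NP coefficient) — independent of the other coefficients.
With the change, N* = 0.265/0.00118 = 225; it falls from 495.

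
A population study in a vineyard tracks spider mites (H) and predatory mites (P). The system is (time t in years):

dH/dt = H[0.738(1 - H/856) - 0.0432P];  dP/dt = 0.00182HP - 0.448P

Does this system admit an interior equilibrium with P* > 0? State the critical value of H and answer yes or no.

Threshold H = 246; K > 246, so yes, the predator persists.

The predator equation gives dP/dt > 0 only when H > 0.448/0.00182 = 246.
Without the predator, H → K = 856. Since 856 > 246, the predator can invade and persist.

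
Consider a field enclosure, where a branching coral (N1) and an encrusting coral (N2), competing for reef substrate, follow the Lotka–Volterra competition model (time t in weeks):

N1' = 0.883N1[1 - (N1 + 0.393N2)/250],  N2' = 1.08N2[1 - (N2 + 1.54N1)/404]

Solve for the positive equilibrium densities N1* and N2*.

N1* ≈ 231, N2* ≈ 48.1

Setting both brackets to zero gives the nullclines N1 + 0.393N2 = 250 and 1.54N1 + N2 = 404.
Substituting N2 = 404 - 1.54N1 into the first: N1(1 - 0.393·1.54) = 250 - 0.393·404.
So N1* = 91.2/0.395 = 231, and then N2* = 404 - 1.54·231 = 48.1.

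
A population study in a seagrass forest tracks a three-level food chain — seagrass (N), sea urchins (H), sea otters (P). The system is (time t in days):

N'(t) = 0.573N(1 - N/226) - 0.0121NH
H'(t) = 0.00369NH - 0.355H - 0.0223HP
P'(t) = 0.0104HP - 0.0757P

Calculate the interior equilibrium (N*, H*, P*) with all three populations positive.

From dP/dt = 0: 0.0104H* = 0.0757, so H* = 7.28.
From dN/dt = 0: 0.573(1 - N*/226) = 0.0121·7.28, giving N* = 226·(1 - 0.154) = 191.
From dH/dt = 0: 0.00369·191 - 0.355 = 0.0223P*, so P* = 0.351/0.0223 = 15.7.

N* ≈ 191, H* ≈ 7.28, P* ≈ 15.7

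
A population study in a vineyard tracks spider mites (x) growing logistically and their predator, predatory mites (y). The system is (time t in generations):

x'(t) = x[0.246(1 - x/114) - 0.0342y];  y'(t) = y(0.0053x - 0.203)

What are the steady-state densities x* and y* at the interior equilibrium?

From dy/dt = 0 with y > 0: 0.0053x* = 0.203, so x* = 38.3.
Substitute into dx/dt = 0: 0.246(1 - 38.3/114) = 0.0342y*.
The bracket is 0.664, giving y* = 0.163/0.0342 = 4.78.

x* ≈ 38.3, y* ≈ 4.78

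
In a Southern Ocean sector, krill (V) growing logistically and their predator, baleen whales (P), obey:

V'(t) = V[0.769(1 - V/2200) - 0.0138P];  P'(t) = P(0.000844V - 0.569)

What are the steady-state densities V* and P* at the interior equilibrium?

From dP/dt = 0 with P > 0: 0.000844V* = 0.569, so V* = 674.
Substitute into dV/dt = 0: 0.769(1 - 674/2200) = 0.0138P*.
The bracket is 0.694, giving P* = 0.533/0.0138 = 38.6.

V* ≈ 674, P* ≈ 38.6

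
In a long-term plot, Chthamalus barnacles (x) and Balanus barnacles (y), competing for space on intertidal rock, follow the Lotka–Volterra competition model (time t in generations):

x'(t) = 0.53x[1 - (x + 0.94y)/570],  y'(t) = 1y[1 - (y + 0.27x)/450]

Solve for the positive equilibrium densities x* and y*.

x* ≈ 197, y* ≈ 397

Setting both brackets to zero gives the nullclines x + 0.94y = 570 and 0.27x + y = 450.
Substituting y = 450 - 0.27x into the first: x(1 - 0.94·0.27) = 570 - 0.94·450.
So x* = 147/0.746 = 197, and then y* = 450 - 0.27·197 = 397.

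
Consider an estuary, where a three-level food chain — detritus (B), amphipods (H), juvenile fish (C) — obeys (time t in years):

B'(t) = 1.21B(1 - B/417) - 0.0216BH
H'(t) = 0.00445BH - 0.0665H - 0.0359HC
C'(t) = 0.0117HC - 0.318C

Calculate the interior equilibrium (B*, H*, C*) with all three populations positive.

From dC/dt = 0: 0.0117H* = 0.318, so H* = 27.2.
From dB/dt = 0: 1.21(1 - B*/417) = 0.0216·27.2, giving B* = 417·(1 - 0.485) = 215.
From dH/dt = 0: 0.00445·215 - 0.0665 = 0.0359C*, so C* = 0.889/0.0359 = 24.8.

B* ≈ 215, H* ≈ 27.2, C* ≈ 24.8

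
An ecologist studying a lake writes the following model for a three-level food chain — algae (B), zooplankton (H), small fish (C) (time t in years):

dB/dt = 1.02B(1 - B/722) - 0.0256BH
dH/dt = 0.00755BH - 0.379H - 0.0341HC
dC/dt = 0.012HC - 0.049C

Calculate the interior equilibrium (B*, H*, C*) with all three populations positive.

B* ≈ 648, H* ≈ 4.08, C* ≈ 132

From dC/dt = 0: 0.012H* = 0.049, so H* = 4.08.
From dB/dt = 0: 1.02(1 - B*/722) = 0.0256·4.08, giving B* = 722·(1 - 0.102) = 648.
From dH/dt = 0: 0.00755·648 - 0.379 = 0.0341C*, so C* = 4.51/0.0341 = 132.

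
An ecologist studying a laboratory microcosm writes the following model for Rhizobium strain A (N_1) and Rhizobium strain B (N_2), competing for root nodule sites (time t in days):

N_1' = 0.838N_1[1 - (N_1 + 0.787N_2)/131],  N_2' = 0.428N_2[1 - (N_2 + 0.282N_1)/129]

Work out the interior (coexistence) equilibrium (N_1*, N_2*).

Setting both brackets to zero gives the nullclines N_1 + 0.787N_2 = 131 and 0.282N_1 + N_2 = 129.
Substituting N_2 = 129 - 0.282N_1 into the first: N_1(1 - 0.787·0.282) = 131 - 0.787·129.
So N_1* = 29.5/0.778 = 37.9, and then N_2* = 129 - 0.282·37.9 = 118.

N_1* ≈ 37.9, N_2* ≈ 118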